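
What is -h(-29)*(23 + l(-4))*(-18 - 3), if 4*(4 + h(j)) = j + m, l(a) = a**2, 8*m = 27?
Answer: -272727/32 ≈ -8522.7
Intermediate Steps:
m = 27/8 (m = (1/8)*27 = 27/8 ≈ 3.3750)
h(j) = -101/32 + j/4 (h(j) = -4 + (j + 27/8)/4 = -4 + (27/8 + j)/4 = -4 + (27/32 + j/4) = -101/32 + j/4)
-h(-29)*(23 + l(-4))*(-18 - 3) = -(-101/32 + (1/4)*(-29))*(23 + (-4)**2)*(-18 - 3) = -(-101/32 - 29/4)*(23 + 16)*(-21) = -(-333)*39*(-21)/32 = -(-333)*(-819)/32 = -1*272727/32 = -272727/32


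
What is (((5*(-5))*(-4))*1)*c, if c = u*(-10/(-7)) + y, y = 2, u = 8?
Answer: 9400/7 ≈ 1342.9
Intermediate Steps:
c = 94/7 (c = 8*(-10/(-7)) + 2 = 8*(-10*(-1/7)) + 2 = 8*(10/7) + 2 = 80/7 + 2 = 94/7 ≈ 13.429)
(((5*(-5))*(-4))*1)*c = (((5*(-5))*(-4))*1)*(94/7) = (-25*(-4)*1)*(94/7) = (100*1)*(94/7) = 100*(94/7) = 9400/7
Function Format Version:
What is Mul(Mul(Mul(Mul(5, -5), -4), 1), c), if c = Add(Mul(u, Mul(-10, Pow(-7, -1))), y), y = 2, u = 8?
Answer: Rational(9400, 7) ≈ 1342.9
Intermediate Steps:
c = Rational(94, 7) (c = Add(Mul(8, Mul(-10, Pow(-7, -1))), 2) = Add(Mul(8, Mul(-10, Rational(-1, 7))), 2) = Add(Mul(8, Rational(10, 7)), 2) = Add(Rational(80, 7), 2) = Rational(94, 7) ≈ 13.429)
Mul(Mul(Mul(Mul(5, -5), -4), 1), c) = Mul(Mul(Mul(Mul(5, -5), -4), 1), Rational(94, 7)) = Mul(Mul(Mul(-25, -4), 1), Rational(94, 7)) = Mul(Mul(100, 1), Rational(94, 7)) = Mul(100, Rational(94, 7)) = Rational(9400, 7)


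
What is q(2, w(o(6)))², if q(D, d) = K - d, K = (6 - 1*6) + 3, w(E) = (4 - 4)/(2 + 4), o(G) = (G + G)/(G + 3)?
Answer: 9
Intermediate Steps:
o(G) = 2*G/(3 + G) (o(G) = (2*G)/(3 + G) = 2*G/(3 + G))
w(E) = 0 (w(E) = 0/6 = 0*(⅙) = 0)
K = 3 (K = (6 - 6) + 3 = 0 + 3 = 3)
q(D, d) = 3 - d
q(2, w(o(6)))² = (3 - 1*0)² = (3 + 0)² = 3² = 9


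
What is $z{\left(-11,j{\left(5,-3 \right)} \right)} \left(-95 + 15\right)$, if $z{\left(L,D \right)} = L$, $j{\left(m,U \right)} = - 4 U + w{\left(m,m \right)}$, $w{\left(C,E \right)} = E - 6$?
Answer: $880$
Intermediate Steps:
$w{\left(C,E \right)} = -6 + E$ ($w{\left(C,E \right)} = E - 6 = -6 + E$)
$j{\left(m,U \right)} = -6 + m - 4 U$ ($j{\left(m,U \right)} = - 4 U + \left(-6 + m\right) = -6 + m - 4 U$)
$z{\left(-11,j{\left(5,-3 \right)} \right)} \left(-95 + 15\right) = - 11 \left(-95 + 15\right) = \left(-11\right) \left(-80\right) = 880$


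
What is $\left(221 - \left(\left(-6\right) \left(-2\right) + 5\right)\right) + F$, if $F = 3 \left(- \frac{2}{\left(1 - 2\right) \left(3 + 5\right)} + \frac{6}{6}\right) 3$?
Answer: $\frac{861}{4} \approx 215.25$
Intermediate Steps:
$F = \frac{45}{4}$ ($F = 3 \left(- \frac{2}{\left(-1\right) 8} + 6 \cdot \frac{1}{6}\right) 3 = 3 \left(- \frac{2}{-8} + 1\right) 3 = 3 \left(\left(-2\right) \left(- \frac{1}{8}\right) + 1\right) 3 = 3 \left(\frac{1}{4} + 1\right) 3 = 3 \cdot \frac{5}{4} \cdot 3 = \frac{15}{4} \cdot 3 = \frac{45}{4} \approx 11.25$)
$\left(221 - \left(\left(-6\right) \left(-2\right) + 5\right)\right) + F = \left(221 - \left(\left(-6\right) \left(-2\right) + 5\right)\right) + \frac{45}{4} = \left(221 - \left(12 + 5\right)\right) + \frac{45}{4} = \left(221 - 17\right) + \frac{45}{4} = 204 + \frac{45}{4} = \frac{861}{4}$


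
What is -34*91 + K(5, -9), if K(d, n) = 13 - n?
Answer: -3072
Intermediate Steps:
-34*91 + K(5, -9) = -34*91 + (13 - 1*(-9)) = -3094 + (13 + 9) = -3094 + 22 = -3072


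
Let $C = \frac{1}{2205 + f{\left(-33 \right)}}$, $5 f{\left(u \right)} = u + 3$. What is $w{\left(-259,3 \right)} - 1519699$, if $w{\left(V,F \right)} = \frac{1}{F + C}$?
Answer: $- \frac{10026971803}{6598} \approx -1.5197 \cdot 10^{6}$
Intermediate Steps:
$f{\left(u \right)} = \frac{3}{5} + \frac{u}{5}$ ($f{\left(u \right)} = \frac{u + 3}{5} = \frac{3 + u}{5} = \frac{3}{5} + \frac{u}{5}$)
$C = \frac{1}{2199}$ ($C = \frac{1}{2205 + \left(\frac{3}{5} + \frac{1}{5} \left(-33\right)\right)} = \frac{1}{2205 + \left(\frac{3}{5} - \frac{33}{5}\right)} = \frac{1}{2205 - 6} = \frac{1}{2199} \approx 0.00045475$)
$w{\left(V,F \right)} = \frac{1}{\frac{1}{2199} + F}$ ($w{\left(V,F \right)} = \frac{1}{F + \frac{1}{2199}} = \frac{1}{\frac{1}{2199} + F}$)
$w{\left(-259,3 \right)} - 1519699 = \frac{2199}{1 + 2199 \cdot 3} - 1519699 = \frac{2199}{1 + 6597} - 1519699 = \frac{2199}{6598} - 1519699 = - \frac{10026971803}{6598}$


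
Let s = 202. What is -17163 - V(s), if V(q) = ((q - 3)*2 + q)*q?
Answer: -138363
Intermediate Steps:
V(q) = q*(-6 + 3*q) (V(q) = ((-3 + q)*2 + q)*q = ((-6 + 2*q) + q)*q = (-6 + 3*q)*q = q*(-6 + 3*q))
-17163 - V(s) = -17163 - 3*202*(-2 + 202) = -17163 - 3*202*200 = -17163 - 1*121200 = -17163 - 121200 = -138363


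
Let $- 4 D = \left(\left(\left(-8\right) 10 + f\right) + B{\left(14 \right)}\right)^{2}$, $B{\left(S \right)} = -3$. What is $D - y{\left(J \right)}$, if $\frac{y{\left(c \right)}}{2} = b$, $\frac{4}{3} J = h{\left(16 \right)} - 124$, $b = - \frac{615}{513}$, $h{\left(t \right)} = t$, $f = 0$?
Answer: $- \frac{1176379}{684} \approx -1719.9$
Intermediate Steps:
$D = - \frac{6889}{4}$ ($D = - \frac{\left(\left(\left(-8\right) 10 + 0\right) - 3\right)^{2}}{4} = - \frac{\left(\left(-80 + 0\right) - 3\right)^{2}}{4} = - \frac{\left(-80 - 3\right)^{2}}{4} = - \frac{\left(-83\right)^{2}}{4} = \left(- \frac{1}{4}\right) 6889 = - \frac{6889}{4} \approx -1722.3$)
$b = - \frac{205}{171}$ ($b = \left(-615\right) \frac{1}{513} = - \frac{205}{171} \approx -1.1988$)
$J = -81$ ($J = \frac{3 \left(16 - 124\right)}{4} = \frac{3}{4} \left(-108\right) = -81$)
$y{\left(c \right)} = - \frac{410}{171}$ ($y{\left(c \right)} = 2 \left(- \frac{205}{171}\right) = - \frac{410}{171}$)
$D - y{\left(J \right)} = - \frac{6889}{4} - - \frac{410}{171} = - \frac{6889}{4} + \frac{410}{171} = - \frac{1176379}{684}$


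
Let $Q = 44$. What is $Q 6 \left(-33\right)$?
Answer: $-8712$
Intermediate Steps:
$Q 6 \left(-33\right) = 44 \cdot 6 \left(-33\right) = 264 \left(-33\right) = -8712$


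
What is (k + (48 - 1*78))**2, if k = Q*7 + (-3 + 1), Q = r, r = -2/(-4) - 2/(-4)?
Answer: 625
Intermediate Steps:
r = 1 (r = -2*(-1/4) - 2*(-1/4) = 1/2 + 1/2 = 1)
Q = 1
k = 5 (k = 1*7 + (-3 + 1) = 7 - 2 = 5)
(k + (48 - 1*78))**2 = (5 + (48 - 1*78))**2 = (5 + (48 - 78))**2 = (5 - 30)**2 = (-25)**2 = 625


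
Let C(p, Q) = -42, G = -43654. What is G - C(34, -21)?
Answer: -43612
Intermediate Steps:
G - C(34, -21) = -43654 - 1*(-42) = -43654 + 42 = -43612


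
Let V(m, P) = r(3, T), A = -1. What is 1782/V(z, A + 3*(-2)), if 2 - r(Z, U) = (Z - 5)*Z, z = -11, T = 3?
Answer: 891/4 ≈ 222.75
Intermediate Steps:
r(Z, U) = 2 - Z*(-5 + Z) (r(Z, U) = 2 - (Z - 5)*Z = 2 - (-5 + Z)*Z = 2 - Z*(-5 + Z))
V(m, P) = 8 (V(m, P) = 2 - 1*3² + 5*3 = 2 - 1*9 + 15 = 2 - 9 + 15 = 8)
1782/V(z, A + 3*(-2)) = 1782/8 = (⅛)*1782 = 891/4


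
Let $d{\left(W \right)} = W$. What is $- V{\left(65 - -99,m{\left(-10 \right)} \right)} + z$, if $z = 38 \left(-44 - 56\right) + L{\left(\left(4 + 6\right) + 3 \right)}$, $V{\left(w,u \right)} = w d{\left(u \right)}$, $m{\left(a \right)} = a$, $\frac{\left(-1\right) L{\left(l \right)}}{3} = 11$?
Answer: $-2193$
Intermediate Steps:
$L{\left(l \right)} = -33$ ($L{\left(l \right)} = \left(-3\right) 11 = -33$)
$V{\left(w,u \right)} = u w$ ($V{\left(w,u \right)} = w u = u w$)
$z = -3833$ ($z = 38 \left(-44 - 56\right) - 33 = 38 \left(-100\right) - 33 = -3800 - 33 = -3833$)
$- V{\left(65 - -99,m{\left(-10 \right)} \right)} + z = - \left(-10\right) \left(65 - -99\right) - 3833 = - \left(-10\right) \left(65 + 99\right) - 3833 = - \left(-10\right) 164 - 3833 = \left(-1\right) \left(-1640\right) - 3833 = 1640 - 3833 = -2193$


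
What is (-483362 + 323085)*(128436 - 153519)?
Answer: 4020227991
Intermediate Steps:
(-483362 + 323085)*(128436 - 153519) = -160277*(-25083) = 4020227991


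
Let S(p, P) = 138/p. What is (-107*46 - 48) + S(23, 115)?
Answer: -4964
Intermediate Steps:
(-107*46 - 48) + S(23, 115) = (-107*46 - 48) + 138/23 = (-4922 - 48) + 138*(1/23) = -4970 + 6 = -4964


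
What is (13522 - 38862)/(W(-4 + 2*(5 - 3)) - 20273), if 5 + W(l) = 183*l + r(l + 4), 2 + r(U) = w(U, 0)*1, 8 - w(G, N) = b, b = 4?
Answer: 6335/5069 ≈ 1.2498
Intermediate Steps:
w(G, N) = 4 (w(G, N) = 8 - 1*4 = 8 - 4 = 4)
r(U) = 2 (r(U) = -2 + 4*1 = -2 + 4 = 2)
W(l) = -3 + 183*l (W(l) = -5 + (183*l + 2) = -5 + (2 + 183*l) = -3 + 183*l)
(13522 - 38862)/(W(-4 + 2*(5 - 3)) - 20273) = (13522 - 38862)/((-3 + 183*(-4 + 2*(5 - 3))) - 20273) = -25340/((-3 + 183*(-4 + 2*2)) - 20273) = -25340/((-3 + 183*(-4 + 4)) - 20273) = -25340/((-3 + 183*0) - 20273) = -25340/((-3 + 0) - 20273) = -25340/(-3 - 20273) = -25340/(-20276) = -25340*(-1/20276) = 6335/5069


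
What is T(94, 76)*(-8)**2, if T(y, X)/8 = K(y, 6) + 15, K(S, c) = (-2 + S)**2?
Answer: 4341248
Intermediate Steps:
T(y, X) = 120 + 8*(-2 + y)**2 (T(y, X) = 8*((-2 + y)**2 + 15) = 8*(15 + (-2 + y)**2) = 120 + 8*(-2 + y)**2)
T(94, 76)*(-8)**2 = (120 + 8*(-2 + 94)**2)*(-8)**2 = (120 + 8*92**2)*64 = (120 + 8*8464)*64 = (120 + 67712)*64 = 67832*64 = 4341248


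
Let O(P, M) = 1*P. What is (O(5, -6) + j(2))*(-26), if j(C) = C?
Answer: -182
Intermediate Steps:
O(P, M) = P
(O(5, -6) + j(2))*(-26) = (5 + 2)*(-26) = 7*(-26) = -182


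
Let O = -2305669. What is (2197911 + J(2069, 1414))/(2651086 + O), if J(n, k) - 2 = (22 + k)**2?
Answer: 1420003/115139 ≈ 12.333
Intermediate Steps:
J(n, k) = 2 + (22 + k)**2
(2197911 + J(2069, 1414))/(2651086 + O) = (2197911 + (2 + (22 + 1414)**2))/(2651086 - 2305669) = (2197911 + (2 + 1436**2))/345417 = (2197911 + (2 + 2062096))*(1/345417) = (2197911 + 2062098)*(1/345417) = 4260009*(1/345417) = 1420003/115139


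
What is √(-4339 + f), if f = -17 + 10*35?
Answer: I*√4006 ≈ 63.293*I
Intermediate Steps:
f = 333 (f = -17 + 350 = 333)
√(-4339 + f) = √(-4339 + 333) = √(-4006) = I*√4006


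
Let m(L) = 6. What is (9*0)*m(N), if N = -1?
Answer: 0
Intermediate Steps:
(9*0)*m(N) = (9*0)*6 = 0*6 = 0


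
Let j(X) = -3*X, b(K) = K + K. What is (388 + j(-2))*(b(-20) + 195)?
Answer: 61070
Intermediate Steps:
b(K) = 2*K
(388 + j(-2))*(b(-20) + 195) = (388 - 3*(-2))*(2*(-20) + 195) = (388 + 6)*(-40 + 195) = 394*155 = 61070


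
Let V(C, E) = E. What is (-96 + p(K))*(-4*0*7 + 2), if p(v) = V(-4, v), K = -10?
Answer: -212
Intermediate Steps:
p(v) = v
(-96 + p(K))*(-4*0*7 + 2) = (-96 - 10)*(-4*0*7 + 2) = -106*(0*7 + 2) = -106*(0 + 2) = -106*2 = -212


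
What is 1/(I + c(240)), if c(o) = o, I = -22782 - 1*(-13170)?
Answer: -1/9372 ≈ -0.00010670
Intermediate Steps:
I = -9612 (I = -22782 + 13170 = -9612)
1/(I + c(240)) = 1/(-9612 + 240) = 1/(-9372) = -1/9372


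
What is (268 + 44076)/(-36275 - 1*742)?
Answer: -44344/37017 ≈ -1.1979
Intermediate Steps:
(268 + 44076)/(-36275 - 1*742) = 44344/(-36275 - 742) = 44344/(-37017) = 44344*(-1/37017) = -44344/37017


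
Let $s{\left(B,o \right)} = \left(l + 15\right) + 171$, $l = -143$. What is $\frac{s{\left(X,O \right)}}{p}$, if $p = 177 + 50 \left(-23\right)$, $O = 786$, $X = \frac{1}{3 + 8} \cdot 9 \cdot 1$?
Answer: $- \frac{43}{973} \approx -0.044193$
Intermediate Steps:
$X = \frac{9}{11}$ ($X = \frac{1}{11} \cdot 9 \cdot 1 = \frac{9}{11} \cdot 1 = \frac{9}{11} \approx 0.81818$)
$s{\left(B,o \right)} = 43$ ($s{\left(B,o \right)} = \left(-143 + 15\right) + 171 = -128 + 171 = 43$)
$p = -973$ ($p = 177 - 1150 = -973$)
$\frac{s{\left(X,O \right)}}{p} = \frac{43}{-973} = 43 \left(- \frac{1}{973}\right) = - \frac{43}{973}$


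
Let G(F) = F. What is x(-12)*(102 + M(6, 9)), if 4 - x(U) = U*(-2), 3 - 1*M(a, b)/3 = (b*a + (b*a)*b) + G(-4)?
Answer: 29940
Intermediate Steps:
M(a, b) = 21 - 3*a*b - 3*a*b**2 (M(a, b) = 9 - 3*((b*a + (b*a)*b) - 4) = 9 - 3*((a*b + (a*b)*b) - 4) = 9 - 3*((a*b + a*b**2) - 4) = 9 - 3*(-4 + a*b + a*b**2) = 9 + (12 - 3*a*b - 3*a*b**2) = 21 - 3*a*b - 3*a*b**2)
x(U) = 4 + 2*U (x(U) = 4 - U*(-2) = 4 - (-2)*U = 4 + 2*U)
x(-12)*(102 + M(6, 9)) = (4 + 2*(-12))*(102 + (21 - 3*6*9 - 3*6*9**2)) = (4 - 24)*(102 + (21 - 162 - 3*6*81)) = -20*(102 + (21 - 162 - 1458)) = -20*(102 - 1599) = -20*(-1497) = 29940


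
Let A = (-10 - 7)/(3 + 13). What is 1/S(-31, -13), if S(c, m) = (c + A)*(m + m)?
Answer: 8/6669 ≈ 0.0011996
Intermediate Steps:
A = -17/16 ≈ -1.0625
S(c, m) = 2*m*(-17/16 + c) (S(c, m) = (c - 17/16)*(m + m) = (-17/16 + c)*(2*m) = 2*m*(-17/16 + c))
1/S(-31, -13) = 1/((1/8)*(-13)*(-17 + 16*(-31))) = 1/((1/8)*(-13)*(-17 - 496)) = 1/((1/8)*(-13)*(-513)) = 1/(6669/8) = 8/6669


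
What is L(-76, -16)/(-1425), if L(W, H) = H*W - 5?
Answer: -1211/1425 ≈ -0.84982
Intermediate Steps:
L(W, H) = -5 + H*W
L(-76, -16)/(-1425) = (-5 - 16*(-76))/(-1425) = (-5 + 1216)*(-1/1425) = 1211*(-1/1425) = -1211/1425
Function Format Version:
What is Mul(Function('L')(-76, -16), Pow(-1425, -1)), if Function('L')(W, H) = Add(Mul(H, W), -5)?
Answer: Rational(-1211, 1425) ≈ -0.84982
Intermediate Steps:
Function('L')(W, H) = Add(-5, Mul(H, W))
Mul(Function('L')(-76, -16), Pow(-1425, -1)) = Mul(Add(-5, Mul(-16, -76)), Pow(-1425, -1)) = Mul(Add(-5, 1216), Rational(-1, 1425)) = Mul(1211, Rational(-1, 1425)) = Rational(-1211, 1425)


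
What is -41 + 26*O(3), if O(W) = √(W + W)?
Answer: -41 + 26*√6 ≈ 22.687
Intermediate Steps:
O(W) = √2*√W (O(W) = √(2*W) = √2*√W)
-41 + 26*O(3) = -41 + 26*(√2*√3) = -41 + 26*√6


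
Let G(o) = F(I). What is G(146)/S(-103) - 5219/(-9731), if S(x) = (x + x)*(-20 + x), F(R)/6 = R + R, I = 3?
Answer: 22098223/41094013 ≈ 0.53775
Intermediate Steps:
F(R) = 12*R (F(R) = 6*(R + R) = 6*(2*R) = 12*R)
S(x) = 2*x*(-20 + x) (S(x) = (2*x)*(-20 + x) = 2*x*(-20 + x))
G(o) = 36 (G(o) = 12*3 = 36)
G(146)/S(-103) - 5219/(-9731) = 36/((2*(-103)*(-20 - 103))) - 5219/(-9731) = 36/((2*(-103)*(-123))) - 5219*(-1/9731) = 36/25338 + 5219/9731 = 36*(1/25338) + 5219/9731 = 6/4223 + 5219/9731 = 22098223/41094013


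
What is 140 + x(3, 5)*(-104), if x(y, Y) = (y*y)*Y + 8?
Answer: -5372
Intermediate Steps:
x(y, Y) = 8 + Y*y**2 (x(y, Y) = y**2*Y + 8 = Y*y**2 + 8 = 8 + Y*y**2)
140 + x(3, 5)*(-104) = 140 + (8 + 5*3**2)*(-104) = 140 + (8 + 5*9)*(-104) = 140 + (8 + 45)*(-104) = 140 + 53*(-104) = 140 - 5512 = -5372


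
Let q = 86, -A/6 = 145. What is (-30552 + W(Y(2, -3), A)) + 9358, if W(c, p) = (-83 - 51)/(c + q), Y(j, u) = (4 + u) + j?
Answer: -1886400/89 ≈ -21196.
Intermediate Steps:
A = -870 (A = -6*145 = -870)
Y(j, u) = 4 + j + u
W(c, p) = -134/(86 + c) (W(c, p) = (-83 - 51)/(c + 86) = -134/(86 + c))
(-30552 + W(Y(2, -3), A)) + 9358 = (-30552 - 134/(86 + (4 + 2 - 3))) + 9358 = (-30552 - 134/(86 + 3)) + 9358 = (-30552 - 134/89) + 9358 = -2719262/89 + 9358 = -1886400/89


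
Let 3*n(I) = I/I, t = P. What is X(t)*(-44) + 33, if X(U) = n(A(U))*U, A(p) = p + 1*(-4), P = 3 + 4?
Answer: -209/3 ≈ -69.667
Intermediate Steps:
P = 7
t = 7
A(p) = -4 + p (A(p) = p - 4 = -4 + p)
n(I) = ⅓ (n(I) = (I/I)/3 = (⅓)*1 = ⅓)
X(U) = U/3
X(t)*(-44) + 33 = ((⅓)*7)*(-44) + 33 = (7/3)*(-44) + 33 = -308/3 + 33 = -209/3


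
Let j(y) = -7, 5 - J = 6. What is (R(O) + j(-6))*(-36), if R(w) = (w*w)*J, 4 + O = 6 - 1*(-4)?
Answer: 1548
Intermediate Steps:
J = -1 (J = 5 - 1*6 = 5 - 6 = -1)
O = 6 (O = -4 + (6 - 1*(-4)) = -4 + (6 + 4) = -4 + 10 = 6)
R(w) = -w**2 (R(w) = (w*w)*(-1) = w**2*(-1) = -w**2)
(R(O) + j(-6))*(-36) = (-1*6**2 - 7)*(-36) = (-1*36 - 7)*(-36) = (-36 - 7)*(-36) = -43*(-36) = 1548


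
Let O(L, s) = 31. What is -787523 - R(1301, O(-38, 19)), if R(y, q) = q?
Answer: -787554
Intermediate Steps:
-787523 - R(1301, O(-38, 19)) = -787523 - 1*31 = -787523 - 31 = -787554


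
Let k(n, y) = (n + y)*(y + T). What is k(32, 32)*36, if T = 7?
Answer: 89856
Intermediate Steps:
k(n, y) = (7 + y)*(n + y) (k(n, y) = (n + y)*(y + 7) = (n + y)*(7 + y) = (7 + y)*(n + y))
k(32, 32)*36 = (32² + 7*32 + 7*32 + 32*32)*36 = (1024 + 224 + 224 + 1024)*36 = 2496*36 = 89856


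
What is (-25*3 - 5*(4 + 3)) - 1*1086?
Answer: -1196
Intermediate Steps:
(-25*3 - 5*(4 + 3)) - 1*1086 = (-75 - 5*7) - 1086 = (-75 - 35) - 1086 = -110 - 1086 = -1196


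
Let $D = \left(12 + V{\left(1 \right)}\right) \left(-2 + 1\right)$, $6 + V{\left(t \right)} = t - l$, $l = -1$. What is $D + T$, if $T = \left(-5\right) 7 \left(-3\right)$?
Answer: $97$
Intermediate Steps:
$V{\left(t \right)} = -5 + t$ ($V{\left(t \right)} = -6 + \left(t - -1\right) = -6 + \left(t + 1\right) = -6 + \left(1 + t\right) = -5 + t$)
$T = 105$ ($T = \left(-35\right) \left(-3\right) = 105$)
$D = -8$ ($D = \left(12 + \left(-5 + 1\right)\right) \left(-2 + 1\right) = \left(12 - 4\right) \left(-1\right) = 8 \left(-1\right) = -8$)
$D + T = -8 + 105 = 97$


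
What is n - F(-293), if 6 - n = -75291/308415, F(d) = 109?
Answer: -10563818/102805 ≈ -102.76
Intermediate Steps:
n = 641927/102805 (n = 6 - (-75291)/308415 = 6 - 1*(-25097/102805) = 6 + 25097/102805 = 641927/102805 ≈ 6.2441)
n - F(-293) = 641927/102805 - 1*109 = 641927/102805 - 109 = -10563818/102805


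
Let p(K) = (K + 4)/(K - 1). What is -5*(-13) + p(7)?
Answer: 401/6 ≈ 66.833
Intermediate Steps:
p(K) = (4 + K)/(-1 + K)
-5*(-13) + p(7) = -5*(-13) + (4 + 7)/(-1 + 7) = 65 + 11/6 = 401/6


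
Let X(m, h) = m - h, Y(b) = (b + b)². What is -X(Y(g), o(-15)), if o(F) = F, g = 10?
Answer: -415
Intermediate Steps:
Y(b) = 4*b² (Y(b) = (2*b)² = 4*b²)
-X(Y(g), o(-15)) = -(4*10² - 1*(-15)) = -(4*100 + 15) = -(400 + 15) = -1*415 = -415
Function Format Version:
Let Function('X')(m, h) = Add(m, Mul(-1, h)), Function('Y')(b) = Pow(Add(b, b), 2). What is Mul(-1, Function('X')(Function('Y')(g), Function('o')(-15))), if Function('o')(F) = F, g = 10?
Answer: -415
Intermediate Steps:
Function('Y')(b) = Mul(4, Pow(b, 2)) (Function('Y')(b) = Pow(Mul(2, b), 2) = Mul(4, Pow(b, 2)))
Mul(-1, Function('X')(Function('Y')(g), Function('o')(-15))) = Mul(-1, Add(Mul(4, Pow(10, 2)), Mul(-1, -15))) = Mul(-1, Add(Mul(4, 100), 15)) = Mul(-1, Add(400, 15)) = Mul(-1, 415) = -415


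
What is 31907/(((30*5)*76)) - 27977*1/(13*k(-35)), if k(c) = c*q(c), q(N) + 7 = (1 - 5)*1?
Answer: -31848653/11411400 ≈ -2.7910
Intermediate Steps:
q(N) = -11 (q(N) = -7 + (1 - 5)*1 = -7 - 4*1 = -7 - 4 = -11)
k(c) = -11*c (k(c) = c*(-11) = -11*c)
31907/(((30*5)*76)) - 27977*1/(13*k(-35)) = 31907/(((30*5)*76)) - 27977/(13*(-11*(-35))) = 31907/((150*76)) - 27977/(13*385) = 31907/11400 - 27977/5005 = -31848653/11411400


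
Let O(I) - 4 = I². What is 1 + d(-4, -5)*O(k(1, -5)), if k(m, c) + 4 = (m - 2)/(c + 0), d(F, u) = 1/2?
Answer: 511/50 ≈ 10.220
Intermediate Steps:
d(F, u) = ½
k(m, c) = -4 + (-2 + m)/c (k(m, c) = -4 + (m - 2)/(c + 0) = -4 + (-2 + m)/c)
O(I) = 4 + I²
1 + d(-4, -5)*O(k(1, -5)) = 1 + (4 + ((-2 + 1 - 4*(-5))/(-5))²)/2 = 1 + (4 + (-(-2 + 1 + 20)/5)²)/2 = 1 + (4 + (-⅕*19)²)/2 = 1 + (4 + (-19/5)²)/2 = 1 + (4 + 361/25)/2 = 1 + (½)*(461/25) = 1 + 461/50 = 511/50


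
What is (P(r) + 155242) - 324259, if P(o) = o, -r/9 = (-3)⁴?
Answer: -169746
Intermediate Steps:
r = -729 (r = -9*(-3)⁴ = -9*81 = -729)
(P(r) + 155242) - 324259 = (-729 + 155242) - 324259 = 154513 - 324259 = -169746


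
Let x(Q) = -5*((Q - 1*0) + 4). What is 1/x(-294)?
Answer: 1/1450 ≈ 0.00068966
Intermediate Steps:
x(Q) = -20 - 5*Q (x(Q) = -5*((Q + 0) + 4) = -5*(Q + 4) = -5*(4 + Q) = -20 - 5*Q)
1/x(-294) = 1/(-20 - 5*(-294)) = 1/(-20 + 1470) = 1/1450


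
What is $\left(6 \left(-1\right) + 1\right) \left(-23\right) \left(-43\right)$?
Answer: $-4945$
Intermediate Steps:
$\left(6 \left(-1\right) + 1\right) \left(-23\right) \left(-43\right) = \left(-6 + 1\right) \left(-23\right) \left(-43\right) = \left(-5\right) \left(-23\right) \left(-43\right) = 115 \left(-43\right) = -4945$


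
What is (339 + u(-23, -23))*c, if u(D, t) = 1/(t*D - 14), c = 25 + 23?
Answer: 8380128/515 ≈ 16272.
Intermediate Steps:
c = 48
u(D, t) = 1/(-14 + D*t) (u(D, t) = 1/(D*t - 14) = 1/(-14 + D*t))
(339 + u(-23, -23))*c = (339 + 1/(-14 - 23*(-23)))*48 = (339 + 1/(-14 + 529))*48 = (339 + 1/515)*48 = (174586/515)*48 = 8380128/515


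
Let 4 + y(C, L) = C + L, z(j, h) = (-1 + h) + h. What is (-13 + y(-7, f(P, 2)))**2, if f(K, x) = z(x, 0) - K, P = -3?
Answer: 484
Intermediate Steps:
z(j, h) = -1 + 2*h
f(K, x) = -1 - K (f(K, x) = (-1 + 2*0) - K = (-1 + 0) - K = -1 - K)
y(C, L) = -4 + C + L (y(C, L) = -4 + (C + L) = -4 + C + L)
(-13 + y(-7, f(P, 2)))**2 = (-13 + (-4 - 7 + (-1 - 1*(-3))))**2 = (-13 + (-4 - 7 + (-1 + 3)))**2 = (-13 + (-4 - 7 + 2))**2 = (-13 - 9)**2 = (-22)**2 = 484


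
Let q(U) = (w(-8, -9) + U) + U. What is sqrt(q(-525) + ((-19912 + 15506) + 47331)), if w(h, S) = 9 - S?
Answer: sqrt(41893) ≈ 204.68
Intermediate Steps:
q(U) = 18 + 2*U (q(U) = ((9 - 1*(-9)) + U) + U = ((9 + 9) + U) + U = (18 + U) + U = 18 + 2*U)
sqrt(q(-525) + ((-19912 + 15506) + 47331)) = sqrt((18 + 2*(-525)) + ((-19912 + 15506) + 47331)) = sqrt((18 - 1050) + (-4406 + 47331)) = sqrt(-1032 + 42925) = sqrt(41893)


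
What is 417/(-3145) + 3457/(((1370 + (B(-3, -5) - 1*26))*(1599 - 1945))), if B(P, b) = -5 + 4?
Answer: -12037823/85965430 ≈ -0.14003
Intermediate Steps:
B(P, b) = -1
417/(-3145) + 3457/(((1370 + (B(-3, -5) - 1*26))*(1599 - 1945))) = 417/(-3145) + 3457/(((1370 + (-1 - 1*26))*(1599 - 1945))) = 417*(-1/3145) + 3457/(((1370 + (-1 - 26))*(-346))) = -417/3145 + 3457/(((1370 - 27)*(-346))) = -417/3145 + 3457/((1343*(-346))) = -417/3145 + 3457/(-464678) = -417/3145 + 3457*(-1/464678) = -417/3145 - 3457/464678 = -12037823/85965430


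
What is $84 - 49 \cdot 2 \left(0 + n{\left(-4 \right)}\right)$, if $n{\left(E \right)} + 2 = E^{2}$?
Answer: $-1288$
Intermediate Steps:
$n{\left(E \right)} = -2 + E^{2}$
$84 - 49 \cdot 2 \left(0 + n{\left(-4 \right)}\right) = 84 - 49 \cdot 2 \left(0 - \left(2 - \left(-4\right)^{2}\right)\right) = 84 - 49 \cdot 2 \left(0 + \left(-2 + 16\right)\right) = 84 - 49 \cdot 2 \left(0 + 14\right) = 84 - 49 \cdot 2 \cdot 14 = 84 - 1372 = -1288$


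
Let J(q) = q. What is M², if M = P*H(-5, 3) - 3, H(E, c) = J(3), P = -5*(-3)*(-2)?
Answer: 8649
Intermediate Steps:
P = -30 (P = 15*(-2) = -30)
H(E, c) = 3
M = -93 (M = -30*3 - 3 = -90 - 3 = -93)
M² = (-93)² = 8649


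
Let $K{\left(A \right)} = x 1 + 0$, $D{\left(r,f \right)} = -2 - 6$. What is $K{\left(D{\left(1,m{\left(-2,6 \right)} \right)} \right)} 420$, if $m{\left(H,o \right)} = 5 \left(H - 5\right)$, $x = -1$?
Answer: $-420$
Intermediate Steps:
$m{\left(H,o \right)} = -25 + 5 H$ ($m{\left(H,o \right)} = 5 \left(-5 + H\right) = -25 + 5 H$)
$D{\left(r,f \right)} = -8$ ($D{\left(r,f \right)} = -2 - 6 = -8$)
$K{\left(A \right)} = -1$ ($K{\left(A \right)} = \left(-1\right) 1 + 0 = -1 + 0 = -1$)
$K{\left(D{\left(1,m{\left(-2,6 \right)} \right)} \right)} 420 = \left(-1\right) 420 = -420$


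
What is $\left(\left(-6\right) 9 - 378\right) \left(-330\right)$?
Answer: $142560$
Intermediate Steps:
$\left(\left(-6\right) 9 - 378\right) \left(-330\right) = \left(-54 - 378\right) \left(-330\right) = \left(-432\right) \left(-330\right) = 142560$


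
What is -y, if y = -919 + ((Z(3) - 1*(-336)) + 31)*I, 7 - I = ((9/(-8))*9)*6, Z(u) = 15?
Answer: -49923/2 ≈ -24962.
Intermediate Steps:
I = 271/4 (I = 7 - (9/(-8))*9*6 = 7 - (9*(-⅛))*9*6 = 7 - (-9/8*9)*6 = 7 - (-81)*6/8 = 7 - 1*(-243/4) = 7 + 243/4 = 271/4 ≈ 67.750)
y = 49923/2 (y = -919 + ((15 - 1*(-336)) + 31)*(271/4) = -919 + ((15 + 336) + 31)*(271/4) = -919 + (351 + 31)*(271/4) = -919 + 382*(271/4) = -919 + 51761/2 = 49923/2 ≈ 24962.)
-y = -1*49923/2 = -49923/2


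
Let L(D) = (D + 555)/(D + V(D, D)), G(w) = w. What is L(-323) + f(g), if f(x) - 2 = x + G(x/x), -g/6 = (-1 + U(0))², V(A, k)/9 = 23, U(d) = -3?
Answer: -95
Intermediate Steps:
V(A, k) = 207 (V(A, k) = 9*23 = 207)
L(D) = (555 + D)/(207 + D) (L(D) = (D + 555)/(D + 207) = (555 + D)/(207 + D))
g = -96 (g = -6*(-1 - 3)² = -6*(-4)² = -6*16 = -96)
f(x) = 3 + x (f(x) = 2 + (x + x/x) = 2 + (x + 1) = 2 + (1 + x) = 3 + x)
L(-323) + f(g) = (555 - 323)/(207 - 323) + (3 - 96) = 232/(-116) - 93 = -1/116*232 - 93 = -2 - 93 = -95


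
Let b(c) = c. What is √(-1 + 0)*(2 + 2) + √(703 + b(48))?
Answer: √751 + 4*I ≈ 27.404 + 4.0*I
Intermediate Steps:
√(-1 + 0)*(2 + 2) + √(703 + b(48)) = √(-1 + 0)*(2 + 2) + √(703 + 48) = √(-1)*4 + √751 = I*4 + √751 = 4*I + √751 = √751 + 4*I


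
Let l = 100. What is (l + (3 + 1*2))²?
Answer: 11025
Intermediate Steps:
(l + (3 + 1*2))² = (100 + (3 + 1*2))² = (100 + (3 + 2))² = (100 + 5)² = 105² = 11025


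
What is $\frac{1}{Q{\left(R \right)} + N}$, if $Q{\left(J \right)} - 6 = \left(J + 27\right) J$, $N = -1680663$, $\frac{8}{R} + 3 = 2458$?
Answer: $- \frac{6027025}{10129361225081} \approx -5.9501 \cdot 10^{-7}$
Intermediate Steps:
$R = \frac{8}{2455}$ ($R = \frac{8}{-3 + 2458} = \frac{8}{2455} \approx 0.0032587$)
$Q{\left(J \right)} = 6 + J \left(27 + J\right)$ ($Q{\left(J \right)} = 6 + \left(J + 27\right) J = 6 + \left(27 + J\right) J = 6 + J \left(27 + J\right)$)
$\frac{1}{Q{\left(R \right)} + N} = \frac{1}{\left(6 + \left(\frac{8}{2455}\right)^{2} + 27 \cdot \frac{8}{2455}\right) - 1680663} = \frac{1}{\left(6 + \frac{64}{6027025} + \frac{216}{2455}\right) - 1680663} = \frac{1}{\frac{36692494}{6027025} - 1680663} = \frac{1}{- \frac{10129361225081}{6027025}} = - \frac{6027025}{10129361225081}$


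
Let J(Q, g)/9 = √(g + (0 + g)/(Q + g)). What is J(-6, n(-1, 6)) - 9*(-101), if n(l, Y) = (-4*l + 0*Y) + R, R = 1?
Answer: 909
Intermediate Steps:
n(l, Y) = 1 - 4*l (n(l, Y) = (-4*l + 0*Y) + 1 = (-4*l + 0) + 1 = -4*l + 1 = 1 - 4*l)
J(Q, g) = 9*√(g + g/(Q + g)) (J(Q, g) = 9*√(g + (0 + g)/(Q + g)) = 9*√(g + g/(Q + g)))
J(-6, n(-1, 6)) - 9*(-101) = 9*√((1 - 4*(-1))*(1 - 6 + (1 - 4*(-1)))/(-6 + (1 - 4*(-1)))) - 9*(-101) = 9*√((1 + 4)*(1 - 6 + (1 + 4))/(-6 + (1 + 4))) + 909 = 9*√(5*(1 - 6 + 5)/(-6 + 5)) + 909 = 9*√(5*0/(-1)) + 909 = 9*√(5*(-1)*0) + 909 = 9*√0 + 909 = 9*0 + 909 = 0 + 909 = 909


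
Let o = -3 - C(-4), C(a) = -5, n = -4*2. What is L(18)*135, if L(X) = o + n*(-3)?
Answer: 3510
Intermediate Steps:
n = -8
o = 2 (o = -3 - 1*(-5) = -3 + 5 = 2)
L(X) = 26 (L(X) = 2 - 8*(-3) = 2 + 24 = 26)
L(18)*135 = 26*135 = 3510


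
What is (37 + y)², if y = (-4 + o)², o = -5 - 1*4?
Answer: 42436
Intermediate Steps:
o = -9 (o = -5 - 4 = -9)
y = 169 (y = (-4 - 9)² = (-13)² = 169)
(37 + y)² = (37 + 169)² = 206² = 42436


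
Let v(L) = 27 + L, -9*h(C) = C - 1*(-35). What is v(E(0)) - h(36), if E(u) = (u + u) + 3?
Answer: 341/9 ≈ 37.889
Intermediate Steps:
h(C) = -35/9 - C/9 (h(C) = -(C - 1*(-35))/9 = -(C + 35)/9 = -(35 + C)/9 = -35/9 - C/9)
E(u) = 3 + 2*u (E(u) = 2*u + 3 = 3 + 2*u)
v(E(0)) - h(36) = (27 + (3 + 2*0)) - (-35/9 - ⅑*36) = (27 + (3 + 0)) - (-35/9 - 4) = (27 + 3) - 1*(-71/9) = 30 + 71/9 = 341/9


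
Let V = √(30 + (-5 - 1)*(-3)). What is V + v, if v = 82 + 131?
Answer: 213 + 4*√3 ≈ 219.93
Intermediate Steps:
V = 4*√3 (V = √(30 - 6*(-3)) = √(30 + 18) = √48 = 4*√3 ≈ 6.9282)
v = 213
V + v = 4*√3 + 213 = 213 + 4*√3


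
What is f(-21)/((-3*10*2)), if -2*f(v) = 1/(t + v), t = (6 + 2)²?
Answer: 1/5160 ≈ 0.00019380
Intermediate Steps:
t = 64 (t = 8² = 64)
f(v) = -1/(2*(64 + v))
f(-21)/((-3*10*2)) = (-1/(128 + 2*(-21)))/((-3*10*2)) = (-1/(128 - 42))/((-30*2)) = -1/86/(-60) = -1*1/86*(-1/60) = -1/86*(-1/60) = 1/5160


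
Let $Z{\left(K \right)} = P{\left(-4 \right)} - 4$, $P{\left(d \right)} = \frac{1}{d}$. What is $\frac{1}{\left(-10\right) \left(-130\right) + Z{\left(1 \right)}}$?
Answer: $\frac{4}{5183} \approx 0.00077175$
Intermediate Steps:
$Z{\left(K \right)} = - \frac{17}{4}$ ($Z{\left(K \right)} = \frac{1}{-4} - 4 = - \frac{1}{4} - 4 = - \frac{17}{4}$)
$\frac{1}{\left(-10\right) \left(-130\right) + Z{\left(1 \right)}} = \frac{1}{\left(-10\right) \left(-130\right) - \frac{17}{4}} = \frac{1}{1300 - \frac{17}{4}} = \frac{1}{\frac{5183}{4}} = \frac{4}{5183}$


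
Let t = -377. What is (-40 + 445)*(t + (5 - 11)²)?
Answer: -138105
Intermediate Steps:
(-40 + 445)*(t + (5 - 11)²) = (-40 + 445)*(-377 + (5 - 11)²) = 405*(-377 + (-6)²) = 405*(-377 + 36) = 405*(-341) = -138105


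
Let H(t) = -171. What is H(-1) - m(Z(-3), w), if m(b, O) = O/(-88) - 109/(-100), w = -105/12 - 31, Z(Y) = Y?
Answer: -1518367/8800 ≈ -172.54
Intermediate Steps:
w = -159/4 (w = -105*1/12 - 31 = -35/4 - 31 = -159/4 ≈ -39.750)
m(b, O) = 109/100 - O/88 (m(b, O) = O*(-1/88) - 109*(-1/100) = -O/88 + 109/100 = 109/100 - O/88)
H(-1) - m(Z(-3), w) = -171 - (109/100 - 1/88*(-159/4)) = -171 - (109/100 + 159/352) = -171 - 1*13567/8800 = -171 - 13567/8800 = -1518367/8800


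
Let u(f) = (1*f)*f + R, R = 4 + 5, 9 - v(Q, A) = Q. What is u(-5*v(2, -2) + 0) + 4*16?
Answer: 1298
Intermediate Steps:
v(Q, A) = 9 - Q
R = 9
u(f) = 9 + f² (u(f) = (1*f)*f + 9 = f*f + 9 = f² + 9 = 9 + f²)
u(-5*v(2, -2) + 0) + 4*16 = (9 + (-5*(9 - 1*2) + 0)²) + 4*16 = (9 + (-5*(9 - 2) + 0)²) + 64 = (9 + (-5*7 + 0)²) + 64 = (9 + (-35 + 0)²) + 64 = (9 + (-35)²) + 64 = (9 + 1225) + 64 = 1234 + 64 = 1298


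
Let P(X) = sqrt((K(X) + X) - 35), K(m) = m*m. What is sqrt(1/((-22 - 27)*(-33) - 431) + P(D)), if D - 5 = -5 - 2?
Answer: sqrt(1186 + 1406596*I*sqrt(33))/1186 ≈ 1.6949 + 1.6947*I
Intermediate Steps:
K(m) = m**2
D = -2 (D = 5 + (-5 - 2) = 5 - 7 = -2)
P(X) = sqrt(-35 + X + X**2) (P(X) = sqrt((X**2 + X) - 35) = sqrt((X + X**2) - 35) = sqrt(-35 + X + X**2))
sqrt(1/((-22 - 27)*(-33) - 431) + P(D)) = sqrt(1/((-22 - 27)*(-33) - 431) + sqrt(-35 - 2 + (-2)**2)) = sqrt(1/(-49*(-33) - 431) + sqrt(-35 - 2 + 4)) = sqrt(1/(1617 - 431) + sqrt(-33)) = sqrt(1/1186 + I*sqrt(33))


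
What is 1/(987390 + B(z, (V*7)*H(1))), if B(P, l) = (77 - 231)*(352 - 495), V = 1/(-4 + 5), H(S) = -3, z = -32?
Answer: 1/1009412 ≈ 9.9068e-7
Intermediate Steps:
V = 1 (V = 1/1 = 1)
B(P, l) = 22022 (B(P, l) = -154*(-143) = 22022)
1/(987390 + B(z, (V*7)*H(1))) = 1/(987390 + 22022) = 1/1009412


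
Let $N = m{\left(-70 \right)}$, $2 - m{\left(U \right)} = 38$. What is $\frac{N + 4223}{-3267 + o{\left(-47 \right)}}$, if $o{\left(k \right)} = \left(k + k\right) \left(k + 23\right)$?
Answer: $- \frac{4187}{1011} \approx -4.1414$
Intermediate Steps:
$m{\left(U \right)} = -36$ ($m{\left(U \right)} = 2 - 38 = -36$)
$o{\left(k \right)} = 2 k \left(23 + k\right)$
$N = -36$
$\frac{N + 4223}{-3267 + o{\left(-47 \right)}} = \frac{-36 + 4223}{-3267 + 2 \left(-47\right) \left(23 - 47\right)} = \frac{4187}{-3267 + 2 \left(-47\right) \left(-24\right)} = \frac{4187}{-3267 + 2256} = \frac{4187}{-1011} = 4187 \left(- \frac{1}{1011}\right) = - \frac{4187}{1011}$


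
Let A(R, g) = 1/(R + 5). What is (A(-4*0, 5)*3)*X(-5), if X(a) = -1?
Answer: -⅗ ≈ -0.60000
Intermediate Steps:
A(R, g) = 1/(5 + R)
(A(-4*0, 5)*3)*X(-5) = (3/(5 - 4*0))*(-1) = (3/(5 + 0))*(-1) = (3/5)*(-1) = ((⅕)*3)*(-1) = (⅗)*(-1) = -⅗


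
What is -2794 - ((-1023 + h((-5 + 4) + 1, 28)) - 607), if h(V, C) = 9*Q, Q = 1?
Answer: -1173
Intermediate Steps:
h(V, C) = 9 (h(V, C) = 9*1 = 9)
-2794 - ((-1023 + h((-5 + 4) + 1, 28)) - 607) = -2794 - ((-1023 + 9) - 607) = -2794 - (-1014 - 607) = -2794 - 1*(-1621) = -2794 + 1621 = -1173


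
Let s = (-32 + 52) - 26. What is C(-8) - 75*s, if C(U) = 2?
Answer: 452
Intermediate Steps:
s = -6 (s = 20 - 26 = -6)
C(-8) - 75*s = 2 - 75*(-6) = 2 + 450 = 452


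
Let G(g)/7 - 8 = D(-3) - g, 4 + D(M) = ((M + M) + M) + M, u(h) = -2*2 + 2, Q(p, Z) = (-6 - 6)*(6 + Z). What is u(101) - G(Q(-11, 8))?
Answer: -1122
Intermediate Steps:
Q(p, Z) = -72 - 12*Z (Q(p, Z) = -12*(6 + Z) = -72 - 12*Z)
u(h) = -2 (u(h) = -4 + 2 = -2)
D(M) = -4 + 4*M (D(M) = -4 + (((M + M) + M) + M) = -4 + ((2*M + M) + M) = -4 + (3*M + M) = -4 + 4*M)
G(g) = -56 - 7*g (G(g) = 56 + 7*((-4 + 4*(-3)) - g) = 56 + 7*((-4 - 12) - g) = 56 + 7*(-16 - g) = 56 + (-112 - 7*g) = -56 - 7*g)
u(101) - G(Q(-11, 8)) = -2 - (-56 - 7*(-72 - 12*8)) = -2 - (-56 - 7*(-72 - 96)) = -2 - (-56 - 7*(-168)) = -2 - (-56 + 1176) = -2 - 1*1120 = -2 - 1120 = -1122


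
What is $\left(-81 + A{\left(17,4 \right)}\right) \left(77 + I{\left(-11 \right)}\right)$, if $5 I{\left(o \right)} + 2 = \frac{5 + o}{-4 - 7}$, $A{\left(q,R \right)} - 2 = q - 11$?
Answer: $- \frac{307987}{55} \approx -5599.8$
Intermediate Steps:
$A{\left(q,R \right)} = -9 + q$ ($A{\left(q,R \right)} = 2 + \left(q - 11\right) = 2 + \left(-11 + q\right) = -9 + q$)
$I{\left(o \right)} = - \frac{27}{55} - \frac{o}{55}$ ($I{\left(o \right)} = - \frac{2}{5} + \frac{\left(5 + o\right) \frac{1}{-4 - 7}}{5} = - \frac{2}{5} + \frac{\left(5 + o\right) \frac{1}{-11}}{5} = - \frac{2}{5} + \frac{\left(5 + o\right) \left(- \frac{1}{11}\right)}{5} = - \frac{2}{5} + \frac{- \frac{5}{11} - \frac{o}{11}}{5} = - \frac{2}{5} - \left(\frac{1}{11} + \frac{o}{55}\right) = - \frac{27}{55} - \frac{o}{55}$)
$\left(-81 + A{\left(17,4 \right)}\right) \left(77 + I{\left(-11 \right)}\right) = \left(-81 + \left(-9 + 17\right)\right) \left(77 - \frac{16}{55}\right) = \left(-81 + 8\right) \left(77 + \left(- \frac{27}{55} + \frac{1}{5}\right)\right) = - 73 \left(77 - \frac{16}{55}\right) = \left(-73\right) \frac{4219}{55} = - \frac{307987}{55}$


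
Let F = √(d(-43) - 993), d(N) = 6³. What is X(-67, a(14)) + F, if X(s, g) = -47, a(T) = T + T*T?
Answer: -47 + I*√777 ≈ -47.0 + 27.875*I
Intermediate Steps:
d(N) = 216
a(T) = T + T²
F = I*√777 (F = √(216 - 993) = √(-777) = I*√777 ≈ 27.875*I)
X(-67, a(14)) + F = -47 + I*√777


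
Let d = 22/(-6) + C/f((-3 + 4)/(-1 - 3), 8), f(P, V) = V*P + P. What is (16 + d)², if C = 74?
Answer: 34225/81 ≈ 422.53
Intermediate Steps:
f(P, V) = P + P*V (f(P, V) = P*V + P = P + P*V)
d = -329/9 (d = 22/(-6) + 74/((((-3 + 4)/(-1 - 3))*(1 + 8))) = 22*(-⅙) + 74/(((1/(-4))*9)) = -11/3 + 74/(((1*(-¼))*9)) = -11/3 + 74/((-¼*9)) = -11/3 + 74/(-9/4) = -11/3 + 74*(-4/9) = -11/3 - 296/9 = -329/9 ≈ -36.556)
(16 + d)² = (16 - 329/9)² = (-185/9)² = 34225/81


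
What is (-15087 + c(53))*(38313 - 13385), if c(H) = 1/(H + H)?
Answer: -19932690544/53 ≈ -3.7609e+8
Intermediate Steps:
c(H) = 1/(2*H)
(-15087 + c(53))*(38313 - 13385) = (-15087 + (½)/53)*(38313 - 13385) = (-15087 + (½)*(1/53))*24928 = (-15087 + 1/106)*24928 = -1599221/106*24928 = -19932690544/53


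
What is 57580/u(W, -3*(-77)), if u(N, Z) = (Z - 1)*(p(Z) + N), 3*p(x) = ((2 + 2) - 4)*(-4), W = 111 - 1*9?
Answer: 2879/1173 ≈ 2.4544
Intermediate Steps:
W = 102 (W = 111 - 9 = 102)
p(x) = 0 (p(x) = (((2 + 2) - 4)*(-4))/3 = ((4 - 4)*(-4))/3 = (0*(-4))/3 = (⅓)*0 = 0)
u(N, Z) = N*(-1 + Z) (u(N, Z) = (Z - 1)*(0 + N) = (-1 + Z)*N = N*(-1 + Z))
57580/u(W, -3*(-77)) = 57580/((102*(-1 - 3*(-77)))) = 57580/((102*(-1 + 231))) = 57580/((102*230)) = 57580/23460 = 57580*(1/23460) = 2879/1173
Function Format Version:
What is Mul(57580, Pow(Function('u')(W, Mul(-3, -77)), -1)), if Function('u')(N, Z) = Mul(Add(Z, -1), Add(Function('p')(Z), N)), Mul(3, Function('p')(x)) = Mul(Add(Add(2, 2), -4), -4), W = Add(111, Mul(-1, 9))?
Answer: Rational(2879, 1173) ≈ 2.4544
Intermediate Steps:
W = 102 (W = Add(111, -9) = 102)
Function('p')(x) = 0 (Function('p')(x) = Mul(Rational(1, 3), Mul(Add(Add(2, 2), -4), -4)) = Mul(Rational(1, 3), Mul(Add(4, -4), -4)) = Mul(Rational(1, 3), Mul(0, -4)) = Mul(Rational(1, 3), 0) = 0)
Function('u')(N, Z) = Mul(N, Add(-1, Z)) (Function('u')(N, Z) = Mul(Add(Z, -1), Add(0, N)) = Mul(Add(-1, Z), N) = Mul(N, Add(-1, Z)))
Mul(57580, Pow(Function('u')(W, Mul(-3, -77)), -1)) = Mul(57580, Pow(Mul(102, Add(-1, Mul(-3, -77))), -1)) = Mul(57580, Pow(Mul(102, Add(-1, 231)), -1)) = Mul(57580, Pow(Mul(102, 230), -1)) = Mul(57580, Pow(23460, -1)) = Mul(57580, Rational(1, 23460)) = Rational(2879, 1173)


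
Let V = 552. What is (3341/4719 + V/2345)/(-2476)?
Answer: -803041/2107657860 ≈ -0.00038101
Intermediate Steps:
(3341/4719 + V/2345)/(-2476) = (3341/4719 + 552/2345)/(-2476) = (3341*(1/4719) + 552*(1/2345))*(-1/2476) = (257/363 + 552/2345)*(-1/2476) = (803041/851235)*(-1/2476) = -803041/2107657860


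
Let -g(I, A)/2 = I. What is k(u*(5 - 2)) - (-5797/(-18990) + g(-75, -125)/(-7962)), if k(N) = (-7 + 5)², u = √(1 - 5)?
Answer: 93581051/25199730 ≈ 3.7136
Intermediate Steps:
g(I, A) = -2*I
u = 2*I (u = √(-4) = 2*I ≈ 2.0*I)
k(N) = 4 (k(N) = (-2)² = 4)
k(u*(5 - 2)) - (-5797/(-18990) + g(-75, -125)/(-7962)) = 4 - (-5797/(-18990) - 2*(-75)/(-7962)) = 4 - (-5797*(-1/18990) + 150*(-1/7962)) = 4 - (5797/18990 - 25/1327) = 4 - 1*7217869/25199730 = 4 - 7217869/25199730 = 93581051/25199730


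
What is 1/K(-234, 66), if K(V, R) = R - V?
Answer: 1/300 ≈ 0.0033333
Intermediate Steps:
1/K(-234, 66) = 1/(66 - 1*(-234)) = 1/(66 + 234) = 1/300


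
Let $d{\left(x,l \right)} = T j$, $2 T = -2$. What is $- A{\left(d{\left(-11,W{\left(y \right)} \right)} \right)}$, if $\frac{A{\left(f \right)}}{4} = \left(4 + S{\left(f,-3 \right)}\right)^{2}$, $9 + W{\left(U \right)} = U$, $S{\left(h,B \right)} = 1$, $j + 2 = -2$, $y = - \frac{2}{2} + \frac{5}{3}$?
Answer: $-100$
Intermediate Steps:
$T = -1$ ($T = \frac{1}{2} \left(-2\right) = -1$)
$y = \frac{2}{3}$ ($y = \left(-2\right) \frac{1}{2} + 5 \cdot \frac{1}{3} = -1 + \frac{5}{3} = \frac{2}{3} \approx 0.66667$)
$j = -4$ ($j = -2 - 2 = -4$)
$W{\left(U \right)} = -9 + U$
$d{\left(x,l \right)} = 4$ ($d{\left(x,l \right)} = \left(-1\right) \left(-4\right) = 4$)
$A{\left(f \right)} = 100$ ($A{\left(f \right)} = 4 \left(4 + 1\right)^{2} = 4 \cdot 5^{2} = 4 \cdot 25 = 100$)
$- A{\left(d{\left(-11,W{\left(y \right)} \right)} \right)} = \left(-1\right) 100 = -100$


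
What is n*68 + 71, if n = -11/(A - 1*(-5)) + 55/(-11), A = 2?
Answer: -2631/7 ≈ -375.86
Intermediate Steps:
n = -46/7 (n = -11/(2 - 1*(-5)) + 55/(-11) = -11/(2 + 5) + 55*(-1/11) = -11/7 - 5 = -46/7 ≈ -6.5714)
n*68 + 71 = -46/7*68 + 71 = -3128/7 + 71 = -2631/7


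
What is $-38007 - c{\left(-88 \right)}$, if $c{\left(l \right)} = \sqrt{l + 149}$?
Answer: $-38007 - \sqrt{61} \approx -38015.0$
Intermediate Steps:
$c{\left(l \right)} = \sqrt{149 + l}$
$-38007 - c{\left(-88 \right)} = -38007 - \sqrt{149 - 88} = -38007 - \sqrt{61}$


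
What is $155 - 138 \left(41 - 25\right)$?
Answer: $-2053$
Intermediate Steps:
$155 - 138 \left(41 - 25\right) = 155 - 2208 = -2053$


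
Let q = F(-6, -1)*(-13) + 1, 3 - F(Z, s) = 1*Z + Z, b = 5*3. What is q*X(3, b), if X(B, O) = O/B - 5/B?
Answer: -1940/3 ≈ -646.67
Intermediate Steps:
b = 15
X(B, O) = -5/B + O/B
F(Z, s) = 3 - 2*Z (F(Z, s) = 3 - (1*Z + Z) = 3 - (Z + Z) = 3 - 2*Z)
q = -194 (q = (3 - 2*(-6))*(-13) + 1 = (3 + 12)*(-13) + 1 = 15*(-13) + 1 = -195 + 1 = -194)
q*X(3, b) = -194*(-5 + 15)/3 = -194*10/3 = -1940/3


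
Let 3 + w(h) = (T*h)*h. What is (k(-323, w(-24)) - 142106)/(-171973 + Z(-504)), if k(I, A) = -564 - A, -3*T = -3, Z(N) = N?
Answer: 143243/172477 ≈ 0.83051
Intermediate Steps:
T = 1 (T = -⅓*(-3) = 1)
w(h) = -3 + h² (w(h) = -3 + (1*h)*h = -3 + h*h = -3 + h²)
(k(-323, w(-24)) - 142106)/(-171973 + Z(-504)) = ((-564 - (-3 + (-24)²)) - 142106)/(-171973 - 504) = ((-564 - (-3 + 576)) - 142106)/(-172477) = ((-564 - 1*573) - 142106)*(-1/172477) = ((-564 - 573) - 142106)*(-1/172477) = (-1137 - 142106)*(-1/172477) = -143243*(-1/172477) = 143243/172477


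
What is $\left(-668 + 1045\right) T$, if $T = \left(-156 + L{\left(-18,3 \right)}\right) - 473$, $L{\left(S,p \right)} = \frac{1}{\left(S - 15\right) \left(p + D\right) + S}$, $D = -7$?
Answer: $- \frac{27032785}{114} \approx -2.3713 \cdot 10^{5}$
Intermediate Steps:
$L{\left(S,p \right)} = \frac{1}{S + \left(-15 + S\right) \left(-7 + p\right)}$ ($L{\left(S,p \right)} = \frac{1}{\left(S - 15\right) \left(p - 7\right) + S} = \frac{1}{\left(-15 + S\right) \left(-7 + p\right) + S} = \frac{1}{S + \left(-15 + S\right) \left(-7 + p\right)}$)
$T = - \frac{71705}{114}$ ($T = \left(-156 + \frac{1}{105 - 45 - -108 - 54}\right) - 473 = \left(-156 + \frac{1}{105 - 45 + 108 - 54}\right) - 473 = \left(-156 + \frac{1}{114}\right) - 473 = - \frac{17783}{114} - 473 = - \frac{71705}{114} \approx -628.99$)
$\left(-668 + 1045\right) T = \left(-668 + 1045\right) \left(- \frac{71705}{114}\right) = 377 \left(- \frac{71705}{114}\right) = - \frac{27032785}{114}$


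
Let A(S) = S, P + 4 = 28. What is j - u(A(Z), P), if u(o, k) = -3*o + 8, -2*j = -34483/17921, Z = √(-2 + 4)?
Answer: -252253/35842 + 3*√2 ≈ -2.7953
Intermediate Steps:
P = 24 (P = -4 + 28 = 24)
Z = √2 ≈ 1.4142
j = 34483/35842 (j = -(-34483)/(2*17921) = -½*(-34483/17921) = 34483/35842 ≈ 0.96208)
u(o, k) = 8 - 3*o
j - u(A(Z), P) = 34483/35842 - (8 - 3*√2) = 34483/35842 + (-8 + 3*√2) = -252253/35842 + 3*√2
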